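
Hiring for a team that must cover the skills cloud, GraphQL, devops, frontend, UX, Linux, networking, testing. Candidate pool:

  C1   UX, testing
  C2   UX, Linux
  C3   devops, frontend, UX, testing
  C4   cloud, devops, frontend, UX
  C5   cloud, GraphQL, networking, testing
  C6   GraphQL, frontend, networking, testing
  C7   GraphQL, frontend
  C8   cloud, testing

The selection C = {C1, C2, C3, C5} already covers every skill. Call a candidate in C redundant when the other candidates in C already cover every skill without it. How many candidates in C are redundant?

Drop C1: the rest still cover every skill — redundant.
Drop C2: Linux uncovered — not redundant.
Drop C3: devops, frontend uncovered — not redundant.
Drop C5: cloud, GraphQL, networking uncovered — not redundant.
1 redundant: C1.

1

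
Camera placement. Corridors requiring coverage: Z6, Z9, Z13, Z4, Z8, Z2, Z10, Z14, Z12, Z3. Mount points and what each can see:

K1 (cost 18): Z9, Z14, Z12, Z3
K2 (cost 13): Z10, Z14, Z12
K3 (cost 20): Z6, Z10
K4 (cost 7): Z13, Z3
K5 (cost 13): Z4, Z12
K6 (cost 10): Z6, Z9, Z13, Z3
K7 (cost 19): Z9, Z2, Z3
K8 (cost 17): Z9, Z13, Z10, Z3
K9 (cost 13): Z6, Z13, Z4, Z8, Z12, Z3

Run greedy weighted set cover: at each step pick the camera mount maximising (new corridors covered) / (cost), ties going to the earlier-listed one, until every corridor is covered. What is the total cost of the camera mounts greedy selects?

45

Pick 1: K9 adds 6 new (Z6, Z13, Z4, Z8, Z12, Z3) at cost 13 (ratio 6/13).
Pick 2: K2 adds 2 new (Z10, Z14) at cost 13 (ratio 2/13).
Pick 3: K7 adds 2 new (Z9, Z2) at cost 19 (ratio 2/19).
Greedy total cost: 13 + 13 + 19 = 45.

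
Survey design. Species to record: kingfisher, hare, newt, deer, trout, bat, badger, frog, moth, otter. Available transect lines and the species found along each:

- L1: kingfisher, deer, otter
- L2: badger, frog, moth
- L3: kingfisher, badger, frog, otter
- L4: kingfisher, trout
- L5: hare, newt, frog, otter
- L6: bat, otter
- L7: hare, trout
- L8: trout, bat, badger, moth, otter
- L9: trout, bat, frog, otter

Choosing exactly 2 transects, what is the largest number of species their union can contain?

Choosing L5, L8 covers {hare, newt, trout, bat, badger, frog, moth, otter} — 8 species.
No choice of 2 transects does better; here kingfisher, deer are left uncovered.

8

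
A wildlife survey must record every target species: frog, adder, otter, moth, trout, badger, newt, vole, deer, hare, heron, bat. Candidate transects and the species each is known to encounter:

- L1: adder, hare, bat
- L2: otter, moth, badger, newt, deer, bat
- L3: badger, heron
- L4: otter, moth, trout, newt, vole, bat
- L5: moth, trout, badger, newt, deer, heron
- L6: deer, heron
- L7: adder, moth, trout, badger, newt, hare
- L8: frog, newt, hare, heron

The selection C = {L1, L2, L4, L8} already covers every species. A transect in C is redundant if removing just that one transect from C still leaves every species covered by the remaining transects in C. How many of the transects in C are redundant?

0

Drop L1: adder uncovered — not redundant.
Drop L2: badger, deer uncovered — not redundant.
Drop L4: trout, vole uncovered — not redundant.
Drop L8: frog, heron uncovered — not redundant.
None of the transects in C is redundant.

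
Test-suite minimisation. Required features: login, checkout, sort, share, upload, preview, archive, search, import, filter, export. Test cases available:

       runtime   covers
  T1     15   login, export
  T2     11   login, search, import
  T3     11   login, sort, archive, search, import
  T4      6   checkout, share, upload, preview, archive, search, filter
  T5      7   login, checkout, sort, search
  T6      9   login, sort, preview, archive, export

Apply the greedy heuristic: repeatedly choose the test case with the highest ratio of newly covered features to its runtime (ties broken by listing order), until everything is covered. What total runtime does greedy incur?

26

Pick 1: T4 adds 7 new (checkout, share, upload, preview, archive, search, filter) at runtime 6 (ratio 7/6).
Pick 2: T6 adds 3 new (login, sort, export) at runtime 9 (ratio 3/9).
Pick 3: T2 adds 1 new (import) at runtime 11 (ratio 1/11).
Greedy total runtime: 6 + 9 + 11 = 26.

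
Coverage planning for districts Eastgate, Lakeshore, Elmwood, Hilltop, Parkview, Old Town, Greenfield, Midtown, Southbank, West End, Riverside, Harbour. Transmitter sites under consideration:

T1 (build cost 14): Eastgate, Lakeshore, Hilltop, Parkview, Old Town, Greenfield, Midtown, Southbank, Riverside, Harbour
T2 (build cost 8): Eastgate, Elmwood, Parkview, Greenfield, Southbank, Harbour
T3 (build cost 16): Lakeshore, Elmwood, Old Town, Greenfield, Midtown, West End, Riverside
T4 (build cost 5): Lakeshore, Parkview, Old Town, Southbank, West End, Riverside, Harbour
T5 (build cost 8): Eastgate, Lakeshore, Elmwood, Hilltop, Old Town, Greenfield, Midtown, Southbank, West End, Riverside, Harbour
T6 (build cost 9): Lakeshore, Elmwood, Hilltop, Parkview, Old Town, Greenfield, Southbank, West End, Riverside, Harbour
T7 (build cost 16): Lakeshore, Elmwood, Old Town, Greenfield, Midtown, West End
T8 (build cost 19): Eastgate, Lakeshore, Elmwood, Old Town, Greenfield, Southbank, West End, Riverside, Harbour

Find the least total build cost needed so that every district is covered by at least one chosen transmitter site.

T4, T5 cover every district at build cost 5 + 8 = 13.
Any cover uses at least 2 transmitter sites; among all covering selections none totals below 13.

13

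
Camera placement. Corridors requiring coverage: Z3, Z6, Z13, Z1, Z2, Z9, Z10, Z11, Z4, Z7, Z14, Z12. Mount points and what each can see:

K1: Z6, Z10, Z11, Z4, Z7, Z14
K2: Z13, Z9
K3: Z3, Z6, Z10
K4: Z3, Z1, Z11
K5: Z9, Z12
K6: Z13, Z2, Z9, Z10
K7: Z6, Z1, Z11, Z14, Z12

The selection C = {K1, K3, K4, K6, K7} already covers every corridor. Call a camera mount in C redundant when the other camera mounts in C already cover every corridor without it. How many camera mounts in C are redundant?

2

Drop K1: Z4, Z7 uncovered — not redundant.
Drop K3: the rest still cover every corridor — redundant.
Drop K4: the rest still cover every corridor — redundant.
Drop K6: Z13, Z2, Z9 uncovered — not redundant.
Drop K7: Z12 uncovered — not redundant.
2 redundant: K3, K4.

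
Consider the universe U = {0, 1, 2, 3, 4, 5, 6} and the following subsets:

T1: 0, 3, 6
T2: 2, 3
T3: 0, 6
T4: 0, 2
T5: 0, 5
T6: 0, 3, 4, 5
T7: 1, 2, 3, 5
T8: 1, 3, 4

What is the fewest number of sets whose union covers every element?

3

T1, T6, T7 together cover {0, 1, 2, 3, 4, 5, 6} — every element.
No 2 of the 8 sets cover everything (all 28 pairs fall short), so 3 is minimum.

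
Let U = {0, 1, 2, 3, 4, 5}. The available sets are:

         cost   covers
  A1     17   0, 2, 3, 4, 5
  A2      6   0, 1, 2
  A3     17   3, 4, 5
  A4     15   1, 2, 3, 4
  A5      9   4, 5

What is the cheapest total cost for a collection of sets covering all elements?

A1, A2 cover every element at cost 17 + 6 = 23.
Any cover uses at least 2 sets; among all covering selections none totals below 23.
Greedy by coverage-per-cost would pick A2, A5, A4 for 30 — worse than the optimum 23.

23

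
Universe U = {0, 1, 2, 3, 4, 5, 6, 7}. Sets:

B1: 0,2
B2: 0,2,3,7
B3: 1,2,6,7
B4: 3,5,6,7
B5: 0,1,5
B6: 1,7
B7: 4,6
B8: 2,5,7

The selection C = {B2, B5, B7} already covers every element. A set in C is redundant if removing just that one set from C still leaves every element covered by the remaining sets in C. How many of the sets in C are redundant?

Drop B2: 2, 3, 7 uncovered — not redundant.
Drop B5: 1, 5 uncovered — not redundant.
Drop B7: 4, 6 uncovered — not redundant.
None of the sets in C is redundant.

0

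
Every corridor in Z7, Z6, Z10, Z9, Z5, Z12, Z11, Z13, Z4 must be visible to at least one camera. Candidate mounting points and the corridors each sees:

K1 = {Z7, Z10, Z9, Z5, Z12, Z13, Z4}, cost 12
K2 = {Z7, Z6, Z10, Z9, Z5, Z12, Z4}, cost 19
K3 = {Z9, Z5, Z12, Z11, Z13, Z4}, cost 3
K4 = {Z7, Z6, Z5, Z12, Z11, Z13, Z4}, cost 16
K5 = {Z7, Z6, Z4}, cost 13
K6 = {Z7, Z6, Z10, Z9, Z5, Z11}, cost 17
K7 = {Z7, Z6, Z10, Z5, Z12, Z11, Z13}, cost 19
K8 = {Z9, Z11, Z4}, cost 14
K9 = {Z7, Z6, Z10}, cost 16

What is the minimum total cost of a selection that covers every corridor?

19

K3, K9 cover every corridor at cost 3 + 16 = 19.
Any cover uses at least 2 camera mounts; among all covering selections none totals below 19.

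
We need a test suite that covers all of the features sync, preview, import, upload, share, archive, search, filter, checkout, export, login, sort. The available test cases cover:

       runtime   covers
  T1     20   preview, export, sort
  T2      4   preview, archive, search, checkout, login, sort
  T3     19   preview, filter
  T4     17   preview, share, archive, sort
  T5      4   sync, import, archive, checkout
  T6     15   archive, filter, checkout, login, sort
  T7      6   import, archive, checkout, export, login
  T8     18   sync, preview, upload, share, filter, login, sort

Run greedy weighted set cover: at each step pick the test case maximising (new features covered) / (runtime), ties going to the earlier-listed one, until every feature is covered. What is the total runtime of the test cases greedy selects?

32

Pick 1: T2 adds 6 new (preview, archive, search, checkout, login, sort) at runtime 4 (ratio 6/4).
Pick 2: T5 adds 2 new (sync, import) at runtime 4 (ratio 2/4).
Pick 3: T7 adds 1 new (export) at runtime 6 (ratio 1/6).
Pick 4: T8 adds 3 new (upload, share, filter) at runtime 18 (ratio 3/18).
Greedy total runtime: 4 + 4 + 6 + 18 = 32. (The true optimum is 28, so greedy overshoots here.)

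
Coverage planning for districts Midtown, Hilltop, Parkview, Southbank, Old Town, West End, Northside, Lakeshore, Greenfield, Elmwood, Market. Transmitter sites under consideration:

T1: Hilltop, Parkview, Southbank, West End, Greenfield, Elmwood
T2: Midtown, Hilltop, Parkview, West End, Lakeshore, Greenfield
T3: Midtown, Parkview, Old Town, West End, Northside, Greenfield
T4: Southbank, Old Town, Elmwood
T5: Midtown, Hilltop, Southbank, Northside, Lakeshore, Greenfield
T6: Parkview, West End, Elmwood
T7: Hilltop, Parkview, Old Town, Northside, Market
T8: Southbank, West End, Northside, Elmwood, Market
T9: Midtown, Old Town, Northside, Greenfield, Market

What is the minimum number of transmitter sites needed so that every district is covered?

3

T1, T2, T7 together cover {Midtown, Hilltop, Parkview, Southbank, Old Town, West End, Northside, Lakeshore, Greenfield, Elmwood, Market} — every district.
No 2 of the 9 transmitter sites cover everything (all 36 pairs fall short), so 3 is minimum.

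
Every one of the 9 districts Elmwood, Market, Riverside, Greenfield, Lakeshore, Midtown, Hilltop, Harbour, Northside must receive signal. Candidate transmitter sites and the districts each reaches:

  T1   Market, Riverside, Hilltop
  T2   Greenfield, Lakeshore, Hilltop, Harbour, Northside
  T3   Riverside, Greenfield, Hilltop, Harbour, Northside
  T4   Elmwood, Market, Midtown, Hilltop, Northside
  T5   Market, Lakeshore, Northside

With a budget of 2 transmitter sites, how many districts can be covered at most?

8

Choosing T2, T4 covers {Elmwood, Market, Greenfield, Lakeshore, Midtown, Hilltop, Harbour, Northside} — 8 districts.
No choice of 2 transmitter sites does better; here Riverside is left uncovered.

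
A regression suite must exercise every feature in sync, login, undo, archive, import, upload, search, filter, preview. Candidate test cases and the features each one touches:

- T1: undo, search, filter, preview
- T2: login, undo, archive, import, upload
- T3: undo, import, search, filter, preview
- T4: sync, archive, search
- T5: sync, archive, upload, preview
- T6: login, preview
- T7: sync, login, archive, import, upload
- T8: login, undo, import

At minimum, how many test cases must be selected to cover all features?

T1, T7 together cover {sync, login, undo, archive, import, upload, search, filter, preview} — every feature.
No single test case contains all 9 features, so 2 is optimal.

2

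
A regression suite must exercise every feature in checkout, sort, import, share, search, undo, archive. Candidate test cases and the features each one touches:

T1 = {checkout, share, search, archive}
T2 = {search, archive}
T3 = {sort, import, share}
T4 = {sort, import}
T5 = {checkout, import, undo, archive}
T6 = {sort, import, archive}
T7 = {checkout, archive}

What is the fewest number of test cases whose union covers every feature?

3

T1, T3, T5 together cover {checkout, sort, import, share, search, undo, archive} — every feature.
No 2 of the 7 test cases cover everything (all 21 pairs fall short), so 3 is minimum.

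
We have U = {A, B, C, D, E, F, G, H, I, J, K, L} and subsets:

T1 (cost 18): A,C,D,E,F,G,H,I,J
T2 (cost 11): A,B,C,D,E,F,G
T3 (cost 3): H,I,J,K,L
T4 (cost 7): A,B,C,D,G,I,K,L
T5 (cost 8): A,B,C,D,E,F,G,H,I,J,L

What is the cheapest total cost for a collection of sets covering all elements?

T3, T5 cover every element at cost 3 + 8 = 11.
Any cover uses at least 2 sets; among all covering selections none totals below 11.

11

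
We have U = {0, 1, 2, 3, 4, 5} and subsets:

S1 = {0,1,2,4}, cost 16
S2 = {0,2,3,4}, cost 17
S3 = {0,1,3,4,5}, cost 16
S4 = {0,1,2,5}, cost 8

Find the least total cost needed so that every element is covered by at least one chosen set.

24

S3, S4 cover every element at cost 16 + 8 = 24.
Any cover uses at least 2 sets; among all covering selections none totals below 24.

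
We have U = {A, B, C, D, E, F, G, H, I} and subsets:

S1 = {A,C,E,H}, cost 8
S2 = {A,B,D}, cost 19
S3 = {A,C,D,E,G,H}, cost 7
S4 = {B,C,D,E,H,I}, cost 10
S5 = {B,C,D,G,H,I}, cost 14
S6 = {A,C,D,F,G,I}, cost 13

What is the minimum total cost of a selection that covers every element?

S4, S6 cover every element at cost 10 + 13 = 23.
Any cover uses at least 2 sets; among all covering selections none totals below 23.
Greedy by coverage-per-cost would pick S3, S4, S6 for 30 — worse than the optimum 23.

23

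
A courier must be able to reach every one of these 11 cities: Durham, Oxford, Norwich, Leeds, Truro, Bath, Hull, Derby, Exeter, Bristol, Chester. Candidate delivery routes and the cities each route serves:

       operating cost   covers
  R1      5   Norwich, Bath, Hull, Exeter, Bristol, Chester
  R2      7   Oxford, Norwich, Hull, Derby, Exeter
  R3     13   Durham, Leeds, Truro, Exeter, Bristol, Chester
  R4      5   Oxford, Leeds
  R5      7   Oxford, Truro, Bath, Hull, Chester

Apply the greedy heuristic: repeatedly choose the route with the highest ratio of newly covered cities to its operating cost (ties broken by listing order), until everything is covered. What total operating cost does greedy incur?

Pick 1: R1 adds 6 new (Norwich, Bath, Hull, Exeter, Bristol, Chester) at operating cost 5 (ratio 6/5).
Pick 2: R4 adds 2 new (Oxford, Leeds) at operating cost 5 (ratio 2/5).
Pick 3: R3 adds 2 new (Durham, Truro) at operating cost 13 (ratio 2/13).
Pick 4: R2 adds 1 new (Derby) at operating cost 7 (ratio 1/7).
Greedy total operating cost: 5 + 5 + 13 + 7 = 30. (The true optimum is 25, so greedy overshoots here.)

30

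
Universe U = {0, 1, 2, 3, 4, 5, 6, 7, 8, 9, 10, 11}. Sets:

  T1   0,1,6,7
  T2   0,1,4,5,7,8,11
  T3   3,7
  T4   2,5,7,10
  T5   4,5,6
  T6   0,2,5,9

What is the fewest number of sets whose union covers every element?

T1, T2, T3, T4, T6 together cover {0, 1, 2, 3, 4, 5, 6, 7, 8, 9, 10, 11} — every element.
No 4 of the 6 sets cover everything (all 15 size-4 selections fall short), so 5 is minimum.

5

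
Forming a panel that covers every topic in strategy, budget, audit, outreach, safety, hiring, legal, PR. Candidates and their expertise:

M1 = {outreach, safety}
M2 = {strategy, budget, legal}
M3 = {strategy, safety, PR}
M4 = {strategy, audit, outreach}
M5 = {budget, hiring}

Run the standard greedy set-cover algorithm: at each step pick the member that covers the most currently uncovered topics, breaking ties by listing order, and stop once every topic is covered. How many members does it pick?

Pick 1: M2 covers 3 new topics (strategy, budget, legal).
Pick 2: M1 covers 2 new topics (outreach, safety).
Pick 3: M3 covers 1 new topics (PR).
Pick 4: M4 covers 1 new topics (audit).
Pick 5: M5 covers 1 new topics (hiring).
Greedy uses 5 members. (The true minimum is 4.)

5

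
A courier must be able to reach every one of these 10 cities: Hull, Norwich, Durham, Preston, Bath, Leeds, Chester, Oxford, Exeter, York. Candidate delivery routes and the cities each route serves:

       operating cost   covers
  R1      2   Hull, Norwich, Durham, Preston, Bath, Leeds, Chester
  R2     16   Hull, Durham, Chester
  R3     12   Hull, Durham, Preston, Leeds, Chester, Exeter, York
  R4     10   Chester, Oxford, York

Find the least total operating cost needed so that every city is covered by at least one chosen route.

R1, R3, R4 cover every city at operating cost 2 + 12 + 10 = 24.
Any cover uses at least 3 routes; among all covering selections none totals below 24.

24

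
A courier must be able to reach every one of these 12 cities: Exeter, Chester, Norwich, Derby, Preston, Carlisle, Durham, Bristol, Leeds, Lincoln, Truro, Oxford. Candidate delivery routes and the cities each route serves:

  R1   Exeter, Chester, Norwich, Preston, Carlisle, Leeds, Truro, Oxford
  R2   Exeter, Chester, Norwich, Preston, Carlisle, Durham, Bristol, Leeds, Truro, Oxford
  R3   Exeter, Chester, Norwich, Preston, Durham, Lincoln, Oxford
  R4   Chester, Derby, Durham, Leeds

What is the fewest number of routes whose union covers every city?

3

R2, R3, R4 together cover {Exeter, Chester, Norwich, Derby, Preston, Carlisle, Durham, Bristol, Leeds, Lincoln, Truro, Oxford} — every city.
No 2 of the 4 routes cover everything (all 6 pairs fall short), so 3 is minimum.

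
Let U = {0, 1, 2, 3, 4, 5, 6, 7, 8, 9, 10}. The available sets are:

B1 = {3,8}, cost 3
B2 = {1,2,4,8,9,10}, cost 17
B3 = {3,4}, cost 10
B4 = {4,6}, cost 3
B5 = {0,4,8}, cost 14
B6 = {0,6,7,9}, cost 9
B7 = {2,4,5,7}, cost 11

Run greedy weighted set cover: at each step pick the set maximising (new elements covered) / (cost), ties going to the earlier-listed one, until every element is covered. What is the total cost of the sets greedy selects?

43

Pick 1: B1 adds 2 new (3, 8) at cost 3 (ratio 2/3).
Pick 2: B4 adds 2 new (4, 6) at cost 3 (ratio 2/3).
Pick 3: B6 adds 3 new (0, 7, 9) at cost 9 (ratio 3/9).
Pick 4: B7 adds 2 new (2, 5) at cost 11 (ratio 2/11).
Pick 5: B2 adds 2 new (1, 10) at cost 17 (ratio 2/17).
Greedy total cost: 3 + 3 + 9 + 11 + 17 = 43. (The true optimum is 40, so greedy overshoots here.)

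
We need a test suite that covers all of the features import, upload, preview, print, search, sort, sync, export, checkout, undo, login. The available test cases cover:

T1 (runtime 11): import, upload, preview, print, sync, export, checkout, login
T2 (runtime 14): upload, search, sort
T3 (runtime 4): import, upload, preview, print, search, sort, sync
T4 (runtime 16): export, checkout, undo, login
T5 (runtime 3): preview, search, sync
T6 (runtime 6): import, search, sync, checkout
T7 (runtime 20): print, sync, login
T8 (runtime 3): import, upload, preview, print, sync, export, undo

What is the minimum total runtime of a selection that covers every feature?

T1, T3, T8 cover every feature at runtime 11 + 4 + 3 = 18.
Any cover uses at least 2 test cases; among all covering selections none totals below 18.

18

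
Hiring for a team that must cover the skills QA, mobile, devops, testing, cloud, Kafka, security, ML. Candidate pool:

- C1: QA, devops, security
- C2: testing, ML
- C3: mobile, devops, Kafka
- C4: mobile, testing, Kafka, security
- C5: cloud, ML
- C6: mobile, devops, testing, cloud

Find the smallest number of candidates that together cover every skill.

C1, C4, C5 together cover {QA, mobile, devops, testing, cloud, Kafka, security, ML} — every skill.
No 2 of the 6 candidates cover everything (all 15 pairs fall short), so 3 is minimum.

3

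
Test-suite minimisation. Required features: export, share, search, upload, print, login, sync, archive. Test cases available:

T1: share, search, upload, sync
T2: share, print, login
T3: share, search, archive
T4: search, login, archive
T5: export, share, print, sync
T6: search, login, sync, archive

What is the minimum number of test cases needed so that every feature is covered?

T1, T4, T5 together cover {export, share, search, upload, print, login, sync, archive} — every feature.
No 2 of the 6 test cases cover everything (all 15 pairs fall short), so 3 is minimum.
Greedy (largest uncovered first) would take T1, T2, T3, T5 — 4 test cases — but 3 suffice.

3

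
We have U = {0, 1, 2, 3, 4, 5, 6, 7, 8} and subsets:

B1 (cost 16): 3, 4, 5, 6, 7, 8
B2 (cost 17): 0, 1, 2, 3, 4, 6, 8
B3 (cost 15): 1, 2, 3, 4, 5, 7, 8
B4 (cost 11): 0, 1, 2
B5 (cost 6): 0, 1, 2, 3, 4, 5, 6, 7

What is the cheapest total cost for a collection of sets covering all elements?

21

B3, B5 cover every element at cost 15 + 6 = 21.
Any cover uses at least 2 sets; among all covering selections none totals below 21.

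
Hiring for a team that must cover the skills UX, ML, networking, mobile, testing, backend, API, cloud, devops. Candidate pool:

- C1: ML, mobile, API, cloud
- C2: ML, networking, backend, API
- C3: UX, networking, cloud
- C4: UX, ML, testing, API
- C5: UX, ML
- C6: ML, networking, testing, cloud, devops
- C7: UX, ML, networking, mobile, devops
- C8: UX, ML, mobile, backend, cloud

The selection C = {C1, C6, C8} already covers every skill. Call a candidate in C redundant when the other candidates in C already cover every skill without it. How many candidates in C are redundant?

0

Drop C1: API uncovered — not redundant.
Drop C6: networking, testing, devops uncovered — not redundant.
Drop C8: UX, backend uncovered — not redundant.
None of the candidates in C is redundant.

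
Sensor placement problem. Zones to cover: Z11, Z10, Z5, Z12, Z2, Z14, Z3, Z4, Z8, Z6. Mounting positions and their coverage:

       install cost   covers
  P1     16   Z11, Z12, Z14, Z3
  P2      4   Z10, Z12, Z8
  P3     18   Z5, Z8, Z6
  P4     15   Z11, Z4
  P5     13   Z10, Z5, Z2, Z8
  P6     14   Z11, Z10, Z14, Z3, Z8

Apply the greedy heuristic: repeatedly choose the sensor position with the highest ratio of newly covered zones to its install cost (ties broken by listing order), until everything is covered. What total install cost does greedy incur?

64

Pick 1: P2 adds 3 new (Z10, Z12, Z8) at install cost 4 (ratio 3/4).
Pick 2: P6 adds 3 new (Z11, Z14, Z3) at install cost 14 (ratio 3/14).
Pick 3: P5 adds 2 new (Z5, Z2) at install cost 13 (ratio 2/13).
Pick 4: P4 adds 1 new (Z4) at install cost 15 (ratio 1/15).
Pick 5: P3 adds 1 new (Z6) at install cost 18 (ratio 1/18).
Greedy total install cost: 4 + 14 + 13 + 15 + 18 = 64. (The true optimum is 62, so greedy overshoots here.)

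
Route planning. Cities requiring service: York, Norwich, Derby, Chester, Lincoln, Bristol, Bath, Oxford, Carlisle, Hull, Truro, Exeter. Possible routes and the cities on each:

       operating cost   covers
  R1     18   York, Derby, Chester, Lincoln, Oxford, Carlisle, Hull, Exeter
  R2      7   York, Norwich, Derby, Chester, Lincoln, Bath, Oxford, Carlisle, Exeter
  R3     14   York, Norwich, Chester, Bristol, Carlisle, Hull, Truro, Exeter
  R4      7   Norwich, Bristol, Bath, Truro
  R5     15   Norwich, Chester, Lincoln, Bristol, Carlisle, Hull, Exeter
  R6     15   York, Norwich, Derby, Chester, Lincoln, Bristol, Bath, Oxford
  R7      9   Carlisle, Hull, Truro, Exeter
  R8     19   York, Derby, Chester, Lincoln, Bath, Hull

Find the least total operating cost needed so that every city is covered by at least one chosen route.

21

R2, R3 cover every city at operating cost 7 + 14 = 21.
Any cover uses at least 2 routes; among all covering selections none totals below 21.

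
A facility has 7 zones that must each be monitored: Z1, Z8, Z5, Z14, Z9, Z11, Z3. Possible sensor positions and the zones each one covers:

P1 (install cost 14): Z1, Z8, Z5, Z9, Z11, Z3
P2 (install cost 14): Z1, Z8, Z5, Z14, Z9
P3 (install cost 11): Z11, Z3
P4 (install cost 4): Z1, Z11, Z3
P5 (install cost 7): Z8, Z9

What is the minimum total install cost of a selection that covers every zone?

18

P2, P4 cover every zone at install cost 14 + 4 = 18.
Any cover uses at least 2 sensor positions; among all covering selections none totals below 18.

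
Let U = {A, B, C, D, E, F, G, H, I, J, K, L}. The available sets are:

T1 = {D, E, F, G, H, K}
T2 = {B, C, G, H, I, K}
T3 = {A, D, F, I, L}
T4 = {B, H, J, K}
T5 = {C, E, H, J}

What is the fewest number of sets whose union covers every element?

3

T2, T3, T5 together cover {A, B, C, D, E, F, G, H, I, J, K, L} — every element.
No 2 of the 5 sets cover everything (all 10 pairs fall short), so 3 is minimum.
Greedy (largest uncovered first) would take T1, T2, T3, T4 — 4 sets — but 3 suffice.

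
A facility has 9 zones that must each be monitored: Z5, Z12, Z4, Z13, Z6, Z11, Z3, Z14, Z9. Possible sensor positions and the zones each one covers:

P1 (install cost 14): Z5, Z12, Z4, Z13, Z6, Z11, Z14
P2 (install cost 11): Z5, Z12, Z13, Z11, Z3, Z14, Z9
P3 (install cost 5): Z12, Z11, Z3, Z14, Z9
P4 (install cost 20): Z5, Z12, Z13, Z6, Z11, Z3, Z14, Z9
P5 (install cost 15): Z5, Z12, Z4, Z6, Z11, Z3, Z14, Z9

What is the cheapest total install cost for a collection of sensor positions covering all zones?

P1, P3 cover every zone at install cost 14 + 5 = 19.
Any cover uses at least 2 sensor positions; among all covering selections none totals below 19.

19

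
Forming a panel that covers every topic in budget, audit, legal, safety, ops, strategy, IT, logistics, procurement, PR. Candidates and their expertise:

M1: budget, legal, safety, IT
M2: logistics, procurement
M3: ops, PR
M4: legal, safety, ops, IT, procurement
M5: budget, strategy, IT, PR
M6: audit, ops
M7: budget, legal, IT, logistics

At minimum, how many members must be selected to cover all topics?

M1, M2, M5, M6 together cover {budget, audit, legal, safety, ops, strategy, IT, logistics, procurement, PR} — every topic.
No 3 of the 7 members cover everything (all 35 triples fall short), so 4 is minimum.

4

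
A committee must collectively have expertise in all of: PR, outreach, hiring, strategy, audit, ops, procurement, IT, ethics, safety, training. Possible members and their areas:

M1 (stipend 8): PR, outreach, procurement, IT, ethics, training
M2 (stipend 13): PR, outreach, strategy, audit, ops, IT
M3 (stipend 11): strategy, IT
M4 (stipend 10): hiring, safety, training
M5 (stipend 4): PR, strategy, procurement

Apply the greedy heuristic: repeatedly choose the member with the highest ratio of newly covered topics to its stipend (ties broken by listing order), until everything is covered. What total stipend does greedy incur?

35

Pick 1: M1 adds 6 new (PR, outreach, procurement, IT, ethics, training) at stipend 8 (ratio 6/8).
Pick 2: M5 adds 1 new (strategy) at stipend 4 (ratio 1/4).
Pick 3: M4 adds 2 new (hiring, safety) at stipend 10 (ratio 2/10).
Pick 4: M2 adds 2 new (audit, ops) at stipend 13 (ratio 2/13).
Greedy total stipend: 8 + 4 + 10 + 13 = 35. (The true optimum is 31, so greedy overshoots here.)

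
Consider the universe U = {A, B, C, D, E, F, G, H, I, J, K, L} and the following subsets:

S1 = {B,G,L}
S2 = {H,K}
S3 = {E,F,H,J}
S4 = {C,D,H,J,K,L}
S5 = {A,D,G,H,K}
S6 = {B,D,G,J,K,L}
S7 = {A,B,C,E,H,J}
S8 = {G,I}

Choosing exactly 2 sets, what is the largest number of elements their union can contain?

10

Choosing S6, S7 covers {A, B, C, D, E, G, H, J, K, L} — 10 elements.
No choice of 2 sets does better; here F, I are left uncovered.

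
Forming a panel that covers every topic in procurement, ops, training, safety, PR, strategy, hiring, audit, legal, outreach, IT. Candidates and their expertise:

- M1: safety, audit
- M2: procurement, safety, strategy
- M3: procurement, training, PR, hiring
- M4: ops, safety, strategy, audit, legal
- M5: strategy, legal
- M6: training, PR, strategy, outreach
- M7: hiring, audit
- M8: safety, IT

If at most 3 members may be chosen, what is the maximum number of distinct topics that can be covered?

Choosing M3, M4, M6 covers {procurement, ops, training, safety, PR, strategy, hiring, audit, legal, outreach} — 10 topics.
No choice of 3 members does better; here IT is left uncovered.

10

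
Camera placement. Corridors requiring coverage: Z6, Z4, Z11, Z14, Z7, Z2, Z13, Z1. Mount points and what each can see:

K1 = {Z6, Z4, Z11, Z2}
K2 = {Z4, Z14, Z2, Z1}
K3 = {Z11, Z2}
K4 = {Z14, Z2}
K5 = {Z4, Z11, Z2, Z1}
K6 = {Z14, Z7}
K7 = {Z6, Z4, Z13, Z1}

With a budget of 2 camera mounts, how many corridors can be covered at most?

6

Choosing K1, K2 covers {Z6, Z4, Z11, Z14, Z2, Z1} — 6 corridors.
No choice of 2 camera mounts does better; here Z7, Z13 are left uncovered.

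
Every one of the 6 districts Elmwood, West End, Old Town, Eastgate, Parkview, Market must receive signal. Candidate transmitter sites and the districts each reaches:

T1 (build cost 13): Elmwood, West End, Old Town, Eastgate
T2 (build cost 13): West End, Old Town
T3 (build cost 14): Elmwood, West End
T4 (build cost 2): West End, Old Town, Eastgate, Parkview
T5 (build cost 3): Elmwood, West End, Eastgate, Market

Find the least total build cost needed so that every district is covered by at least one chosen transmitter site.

5

T4, T5 cover every district at build cost 2 + 3 = 5.
Any cover uses at least 2 transmitter sites; among all covering selections none totals below 5.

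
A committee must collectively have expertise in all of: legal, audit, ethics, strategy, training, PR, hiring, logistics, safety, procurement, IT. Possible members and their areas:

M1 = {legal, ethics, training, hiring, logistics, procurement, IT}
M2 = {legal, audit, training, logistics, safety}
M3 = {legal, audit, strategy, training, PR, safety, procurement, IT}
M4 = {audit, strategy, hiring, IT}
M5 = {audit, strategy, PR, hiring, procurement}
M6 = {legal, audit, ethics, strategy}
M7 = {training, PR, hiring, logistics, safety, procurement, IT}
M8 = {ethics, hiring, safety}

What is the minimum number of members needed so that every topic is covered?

2

M1, M3 together cover {legal, audit, ethics, strategy, training, PR, hiring, logistics, safety, procurement, IT} — every topic.
No single member contains all 11 topics, so 2 is optimal.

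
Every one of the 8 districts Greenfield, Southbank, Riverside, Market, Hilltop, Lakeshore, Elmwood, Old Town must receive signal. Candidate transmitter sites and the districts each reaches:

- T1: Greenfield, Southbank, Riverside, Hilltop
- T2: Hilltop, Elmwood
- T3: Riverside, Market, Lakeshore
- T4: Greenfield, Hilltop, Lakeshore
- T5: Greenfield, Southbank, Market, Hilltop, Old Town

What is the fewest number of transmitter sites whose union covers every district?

T2, T3, T5 together cover {Greenfield, Southbank, Riverside, Market, Hilltop, Lakeshore, Elmwood, Old Town} — every district.
No 2 of the 5 transmitter sites cover everything (all 10 pairs fall short), so 3 is minimum.

3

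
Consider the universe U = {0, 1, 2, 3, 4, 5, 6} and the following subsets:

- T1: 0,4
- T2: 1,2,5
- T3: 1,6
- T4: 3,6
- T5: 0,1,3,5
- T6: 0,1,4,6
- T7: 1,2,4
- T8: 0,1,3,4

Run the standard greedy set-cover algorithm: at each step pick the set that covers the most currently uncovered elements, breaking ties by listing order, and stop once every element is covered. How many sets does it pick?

Pick 1: T5 covers 4 new elements (0, 1, 3, 5).
Pick 2: T6 covers 2 new elements (4, 6).
Pick 3: T2 covers 1 new elements (2).
Greedy uses 3 sets.

3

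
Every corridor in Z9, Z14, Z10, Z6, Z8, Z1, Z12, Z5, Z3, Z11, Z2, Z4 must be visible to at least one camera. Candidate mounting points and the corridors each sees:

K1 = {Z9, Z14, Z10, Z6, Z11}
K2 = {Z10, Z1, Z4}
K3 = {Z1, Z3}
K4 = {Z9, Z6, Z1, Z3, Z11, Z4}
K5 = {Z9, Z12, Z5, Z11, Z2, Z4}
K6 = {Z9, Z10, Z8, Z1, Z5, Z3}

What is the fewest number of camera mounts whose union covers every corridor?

K1, K5, K6 together cover {Z9, Z14, Z10, Z6, Z8, Z1, Z12, Z5, Z3, Z11, Z2, Z4} — every corridor.
No 2 of the 6 camera mounts cover everything (all 15 pairs fall short), so 3 is minimum.

3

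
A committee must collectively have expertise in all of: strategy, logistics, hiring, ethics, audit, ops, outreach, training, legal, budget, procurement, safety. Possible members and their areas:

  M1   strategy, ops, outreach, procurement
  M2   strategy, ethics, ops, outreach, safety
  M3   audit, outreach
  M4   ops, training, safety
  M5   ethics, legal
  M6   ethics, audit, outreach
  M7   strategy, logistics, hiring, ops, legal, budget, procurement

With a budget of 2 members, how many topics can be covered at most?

Choosing M2, M7 covers {strategy, logistics, hiring, ethics, ops, outreach, legal, budget, procurement, safety} — 10 topics.
No choice of 2 members does better; here audit, training are left uncovered.

10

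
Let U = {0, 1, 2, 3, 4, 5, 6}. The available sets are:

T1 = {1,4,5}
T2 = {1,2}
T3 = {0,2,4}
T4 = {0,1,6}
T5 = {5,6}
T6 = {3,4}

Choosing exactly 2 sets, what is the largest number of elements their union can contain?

Choosing T1, T3 covers {0, 1, 2, 4, 5} — 5 elements.
No choice of 2 sets does better; here 3, 6 are left uncovered.

5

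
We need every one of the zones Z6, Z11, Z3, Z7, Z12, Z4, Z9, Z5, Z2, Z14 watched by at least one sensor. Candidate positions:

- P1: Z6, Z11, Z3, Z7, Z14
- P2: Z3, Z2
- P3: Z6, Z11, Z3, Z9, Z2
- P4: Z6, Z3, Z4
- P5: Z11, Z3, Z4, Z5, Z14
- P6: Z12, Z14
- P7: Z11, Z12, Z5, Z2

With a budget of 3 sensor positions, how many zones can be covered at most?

Choosing P1, P3, P5 covers {Z6, Z11, Z3, Z7, Z4, Z9, Z5, Z2, Z14} — 9 zones.
No choice of 3 sensor positions does better; here Z12 is left uncovered.

9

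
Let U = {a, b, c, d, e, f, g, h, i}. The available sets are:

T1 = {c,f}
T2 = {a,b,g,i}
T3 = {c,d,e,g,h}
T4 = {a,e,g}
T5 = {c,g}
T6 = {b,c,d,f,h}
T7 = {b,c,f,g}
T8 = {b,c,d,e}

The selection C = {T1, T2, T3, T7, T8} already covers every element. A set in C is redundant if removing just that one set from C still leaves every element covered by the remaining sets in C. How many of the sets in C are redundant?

3

Drop T1: the rest still cover every element — redundant.
Drop T2: a, i uncovered — not redundant.
Drop T3: h uncovered — not redundant.
Drop T7: the rest still cover every element — redundant.
Drop T8: the rest still cover every element — redundant.
3 redundant: T1, T7, T8.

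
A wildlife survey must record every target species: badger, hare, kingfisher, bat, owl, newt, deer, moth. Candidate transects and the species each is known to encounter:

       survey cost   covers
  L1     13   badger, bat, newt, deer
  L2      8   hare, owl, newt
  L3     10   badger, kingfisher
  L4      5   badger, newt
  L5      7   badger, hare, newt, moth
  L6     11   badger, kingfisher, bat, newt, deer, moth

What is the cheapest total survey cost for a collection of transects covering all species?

19

L2, L6 cover every species at survey cost 8 + 11 = 19.
Any cover uses at least 2 transects; among all covering selections none totals below 19.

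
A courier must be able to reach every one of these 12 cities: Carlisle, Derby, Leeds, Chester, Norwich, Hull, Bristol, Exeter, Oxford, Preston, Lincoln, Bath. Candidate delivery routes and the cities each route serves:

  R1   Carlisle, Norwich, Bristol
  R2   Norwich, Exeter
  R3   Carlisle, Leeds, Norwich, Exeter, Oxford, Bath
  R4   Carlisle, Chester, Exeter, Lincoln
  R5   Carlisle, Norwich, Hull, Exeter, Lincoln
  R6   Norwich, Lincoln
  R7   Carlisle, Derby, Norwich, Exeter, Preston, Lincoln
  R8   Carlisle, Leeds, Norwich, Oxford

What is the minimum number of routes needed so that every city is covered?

R1, R3, R4, R5, R7 together cover {Carlisle, Derby, Leeds, Chester, Norwich, Hull, Bristol, Exeter, Oxford, Preston, Lincoln, Bath} — every city.
No 4 of the 8 routes cover everything (all 70 size-4 selections fall short), so 5 is minimum.

5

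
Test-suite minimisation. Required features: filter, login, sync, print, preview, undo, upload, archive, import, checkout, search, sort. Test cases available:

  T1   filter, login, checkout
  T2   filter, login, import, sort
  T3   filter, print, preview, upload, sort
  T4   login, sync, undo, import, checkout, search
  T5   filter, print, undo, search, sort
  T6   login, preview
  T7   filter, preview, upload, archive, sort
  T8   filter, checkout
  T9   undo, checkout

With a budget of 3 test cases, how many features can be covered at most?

12

Choosing T3, T4, T7 covers {filter, login, sync, print, preview, undo, upload, archive, import, checkout, search, sort} — 12 features.
That is all 12 features.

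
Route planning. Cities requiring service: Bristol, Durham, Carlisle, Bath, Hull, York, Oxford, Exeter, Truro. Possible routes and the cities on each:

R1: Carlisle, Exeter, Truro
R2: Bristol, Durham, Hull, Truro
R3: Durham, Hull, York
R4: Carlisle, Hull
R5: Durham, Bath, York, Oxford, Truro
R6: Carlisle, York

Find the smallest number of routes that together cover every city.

R1, R2, R5 together cover {Bristol, Durham, Carlisle, Bath, Hull, York, Oxford, Exeter, Truro} — every city.
No 2 of the 6 routes cover everything (all 15 pairs fall short), so 3 is minimum.

3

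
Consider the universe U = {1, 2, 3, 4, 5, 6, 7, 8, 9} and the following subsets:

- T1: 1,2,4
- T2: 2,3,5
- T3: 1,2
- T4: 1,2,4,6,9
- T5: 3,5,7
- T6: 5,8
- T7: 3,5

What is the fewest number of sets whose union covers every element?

T4, T5, T6 together cover {1, 2, 3, 4, 5, 6, 7, 8, 9} — every element.
No 2 of the 7 sets cover everything (all 21 pairs fall short), so 3 is minimum.

3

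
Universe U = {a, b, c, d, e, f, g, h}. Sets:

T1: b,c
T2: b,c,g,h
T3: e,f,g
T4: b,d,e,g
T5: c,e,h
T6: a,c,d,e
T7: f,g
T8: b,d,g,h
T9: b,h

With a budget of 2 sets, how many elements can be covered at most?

7

Choosing T2, T6 covers {a, b, c, d, e, g, h} — 7 elements.
No choice of 2 sets does better; here f is left uncovered.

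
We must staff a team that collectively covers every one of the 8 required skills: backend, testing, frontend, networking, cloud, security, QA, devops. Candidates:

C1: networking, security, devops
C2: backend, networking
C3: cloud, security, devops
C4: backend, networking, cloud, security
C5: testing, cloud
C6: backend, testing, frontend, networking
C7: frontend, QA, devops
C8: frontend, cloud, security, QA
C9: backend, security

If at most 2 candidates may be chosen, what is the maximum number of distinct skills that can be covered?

Choosing C3, C6 covers {backend, testing, frontend, networking, cloud, security, devops} — 7 skills.
No choice of 2 candidates does better; here QA is left uncovered.

7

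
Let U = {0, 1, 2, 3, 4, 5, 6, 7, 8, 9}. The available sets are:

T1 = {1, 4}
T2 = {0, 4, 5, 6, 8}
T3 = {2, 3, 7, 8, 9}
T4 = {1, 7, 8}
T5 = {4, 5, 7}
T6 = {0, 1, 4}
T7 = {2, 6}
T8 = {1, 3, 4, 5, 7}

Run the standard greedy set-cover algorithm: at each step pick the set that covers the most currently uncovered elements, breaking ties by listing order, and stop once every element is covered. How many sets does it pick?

Pick 1: T2 covers 5 new elements (0, 4, 5, 6, 8).
Pick 2: T3 covers 4 new elements (2, 3, 7, 9).
Pick 3: T1 covers 1 new elements (1).
Greedy uses 3 sets.

3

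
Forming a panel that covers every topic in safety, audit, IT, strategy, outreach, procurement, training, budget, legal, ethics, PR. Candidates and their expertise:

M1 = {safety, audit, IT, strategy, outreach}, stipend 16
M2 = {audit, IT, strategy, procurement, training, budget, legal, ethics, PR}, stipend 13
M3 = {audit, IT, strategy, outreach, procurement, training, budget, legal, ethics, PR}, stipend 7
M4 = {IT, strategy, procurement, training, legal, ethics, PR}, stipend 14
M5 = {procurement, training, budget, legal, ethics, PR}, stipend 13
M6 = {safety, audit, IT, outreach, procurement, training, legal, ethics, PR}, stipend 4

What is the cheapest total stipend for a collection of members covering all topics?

11

M3, M6 cover every topic at stipend 7 + 4 = 11.
Any cover uses at least 2 members; among all covering selections none totals below 11.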